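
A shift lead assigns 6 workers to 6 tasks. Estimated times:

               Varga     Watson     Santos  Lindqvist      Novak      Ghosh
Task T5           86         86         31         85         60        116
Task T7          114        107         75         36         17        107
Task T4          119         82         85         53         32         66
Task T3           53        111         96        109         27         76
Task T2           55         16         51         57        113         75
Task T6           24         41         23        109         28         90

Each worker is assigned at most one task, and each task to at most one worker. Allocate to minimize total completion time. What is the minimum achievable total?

Min total: 200 min

Optimal: Varga→Task T6 (24 min), Watson→Task T2 (16 min), Santos→Task T5 (31 min), Lindqvist→Task T7 (36 min), Novak→Task T3 (27 min), Ghosh→Task T4 (66 min) — total 24+16+31+36+27+66 = 200 min.
Min-entry greedy (repeatedly take the single cheapest remaining cell) gives 278 min, worse by 78.
Next-best assignment: Varga→Task T6, Watson→Task T2, Santos→Task T5, Lindqvist→Task T7, Novak→Task T4, Ghosh→Task T3 = 215 min.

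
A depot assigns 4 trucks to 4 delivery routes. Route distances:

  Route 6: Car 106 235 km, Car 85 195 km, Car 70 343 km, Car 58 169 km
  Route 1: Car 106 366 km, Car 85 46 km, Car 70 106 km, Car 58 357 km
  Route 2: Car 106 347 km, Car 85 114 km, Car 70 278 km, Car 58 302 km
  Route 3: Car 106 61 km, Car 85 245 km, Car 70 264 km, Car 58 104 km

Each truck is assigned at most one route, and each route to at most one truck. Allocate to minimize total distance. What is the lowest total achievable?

Treat this as an assignment problem: match each truck to one route.
Optimal: Car 106→Route 3 (61 km), Car 85→Route 2 (114 km), Car 70→Route 1 (106 km), Car 58→Route 6 (169 km) — total 61+114+106+169 = 450 km.
Row-greedy (each truck in turn takes its cheapest remaining route) gives 554 km, worse by 104.
Next-best assignment: Car 106→Route 3, Car 85→Route 1, Car 70→Route 2, Car 58→Route 6 = 554 km.

Minimum total: 450 km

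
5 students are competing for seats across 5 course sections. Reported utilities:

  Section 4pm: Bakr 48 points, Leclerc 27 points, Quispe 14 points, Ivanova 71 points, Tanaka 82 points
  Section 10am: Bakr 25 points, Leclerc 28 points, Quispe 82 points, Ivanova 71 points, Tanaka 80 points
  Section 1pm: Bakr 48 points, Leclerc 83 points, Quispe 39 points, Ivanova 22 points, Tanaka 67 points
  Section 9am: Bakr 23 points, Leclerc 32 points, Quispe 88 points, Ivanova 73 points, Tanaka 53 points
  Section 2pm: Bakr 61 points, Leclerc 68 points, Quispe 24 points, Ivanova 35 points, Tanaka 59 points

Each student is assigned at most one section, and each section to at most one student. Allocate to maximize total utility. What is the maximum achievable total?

Optimal: Bakr→Section 2pm (61 points), Leclerc→Section 1pm (83 points), Quispe→Section 9am (88 points), Ivanova→Section 10am (71 points), Tanaka→Section 4pm (82 points) — total 61+83+88+71+82 = 385 points.
Row-greedy (each student in turn takes its best remaining section) gives 383 points, worse by 2.
Next-best assignment: Bakr→Section 2pm, Leclerc→Section 1pm, Quispe→Section 9am, Ivanova→Section 4pm, Tanaka→Section 10am = 383 points.
Swapping Quispe↔Tanaka (Quispe→Section 4pm 14 points, Tanaka→Section 9am 53 points) loses 103.
Checked against all permutations: 385 points is optimal.

Max total: 385 points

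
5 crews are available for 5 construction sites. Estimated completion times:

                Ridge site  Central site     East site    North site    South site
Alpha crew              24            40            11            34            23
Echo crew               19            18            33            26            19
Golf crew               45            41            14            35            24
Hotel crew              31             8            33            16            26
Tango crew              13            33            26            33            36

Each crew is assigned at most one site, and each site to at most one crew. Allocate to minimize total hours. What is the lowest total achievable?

Min total: 82 hours

This is a one-to-one assignment (minimum-cost bipartite matching).
Optimal: Alpha crew→East site (11 hours), Echo crew→Central site (18 hours), Golf crew→South site (24 hours), Hotel crew→North site (16 hours), Tango crew→Ridge site (13 hours) — total 11+18+24+16+13 = 82 hours.
Min-entry greedy (repeatedly take the single cheapest remaining cell) gives 86 hours, worse by 4.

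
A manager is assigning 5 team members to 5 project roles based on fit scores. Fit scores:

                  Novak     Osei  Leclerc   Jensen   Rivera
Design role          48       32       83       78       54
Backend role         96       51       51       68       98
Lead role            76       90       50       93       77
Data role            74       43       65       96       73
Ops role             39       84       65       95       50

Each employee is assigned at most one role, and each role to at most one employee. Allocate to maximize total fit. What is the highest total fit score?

Max total: 440 pts

This is a one-to-one assignment (maximum-weight bipartite matching).
Optimal: Novak→Data role (74 pts), Osei→Lead role (90 pts), Leclerc→Design role (83 pts), Jensen→Ops role (95 pts), Rivera→Backend role (98 pts) — total 74+90+83+95+98 = 440 pts.
Column-greedy (each role in turn goes to its best remaining employee) gives 432 pts, worse by 8.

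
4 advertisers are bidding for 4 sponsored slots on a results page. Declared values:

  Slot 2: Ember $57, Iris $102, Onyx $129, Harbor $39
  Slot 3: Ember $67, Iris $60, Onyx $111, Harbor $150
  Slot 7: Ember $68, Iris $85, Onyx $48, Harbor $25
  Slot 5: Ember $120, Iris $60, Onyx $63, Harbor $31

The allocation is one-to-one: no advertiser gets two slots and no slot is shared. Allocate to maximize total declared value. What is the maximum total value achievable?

This is the linear assignment problem.
Optimal: Ember→Slot 5 ($120), Iris→Slot 7 ($85), Onyx→Slot 2 ($129), Harbor→Slot 3 ($150) — total 120+85+129+150 = $484.
Row-greedy (each advertiser in turn takes its best remaining slot) gives $358, worse by 126.
Next-best assignment: Ember→Slot 5, Iris→Slot 2, Onyx→Slot 7, Harbor→Slot 3 = $420.
Every other assignment is strictly worse.

Max total: $484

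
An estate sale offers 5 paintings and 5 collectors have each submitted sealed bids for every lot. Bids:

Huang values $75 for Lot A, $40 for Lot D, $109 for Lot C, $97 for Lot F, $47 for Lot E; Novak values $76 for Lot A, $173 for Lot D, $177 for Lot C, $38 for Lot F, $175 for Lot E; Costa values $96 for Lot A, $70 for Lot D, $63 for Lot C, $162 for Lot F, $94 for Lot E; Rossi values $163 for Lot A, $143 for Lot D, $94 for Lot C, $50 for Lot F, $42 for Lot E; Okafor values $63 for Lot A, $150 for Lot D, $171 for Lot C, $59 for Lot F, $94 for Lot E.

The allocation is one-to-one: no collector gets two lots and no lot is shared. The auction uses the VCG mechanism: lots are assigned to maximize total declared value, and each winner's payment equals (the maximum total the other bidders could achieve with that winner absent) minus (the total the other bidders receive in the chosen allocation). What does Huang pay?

Huang pays $21.

Efficient allocation: Huang→Lot C ($109), Novak→Lot E ($175), Costa→Lot F ($162), Rossi→Lot A ($163), Okafor→Lot D ($150); total welfare W = $759.
Huang receives Lot C at value $109, so the others get W − 109 = $650.
Without Huang: best allocation of the remaining 4 bidders over all 5 lots is Novak→Lot E ($175), Costa→Lot F ($162), Rossi→Lot A ($163), Okafor→Lot C ($171), total $671.
VCG payment = (others' best without Huang) − (others' welfare with Huang) = 671 − 650 = $21.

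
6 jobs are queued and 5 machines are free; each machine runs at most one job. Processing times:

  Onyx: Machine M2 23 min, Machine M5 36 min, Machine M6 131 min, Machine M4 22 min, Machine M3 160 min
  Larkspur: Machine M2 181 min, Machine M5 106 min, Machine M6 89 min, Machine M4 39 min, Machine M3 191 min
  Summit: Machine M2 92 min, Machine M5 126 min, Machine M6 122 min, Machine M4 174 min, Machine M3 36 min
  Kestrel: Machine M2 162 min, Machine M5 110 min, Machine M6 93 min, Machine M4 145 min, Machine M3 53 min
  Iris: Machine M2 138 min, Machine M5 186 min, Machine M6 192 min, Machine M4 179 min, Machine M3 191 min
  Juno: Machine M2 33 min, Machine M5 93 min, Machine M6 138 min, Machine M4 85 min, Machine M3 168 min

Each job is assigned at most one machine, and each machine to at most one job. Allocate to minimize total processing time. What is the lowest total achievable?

Treat this as an assignment problem: match each job to one machine.
Optimal: Juno→Machine M2 (33 min), Onyx→Machine M5 (36 min), Kestrel→Machine M6 (93 min), Larkspur→Machine M4 (39 min), Summit→Machine M3 (36 min) — total 33+36+93+39+36 = 237 min.
Row-greedy (each job in turn takes its cheapest remaining machine) gives 395 min, worse by 158.

Min total: 237 min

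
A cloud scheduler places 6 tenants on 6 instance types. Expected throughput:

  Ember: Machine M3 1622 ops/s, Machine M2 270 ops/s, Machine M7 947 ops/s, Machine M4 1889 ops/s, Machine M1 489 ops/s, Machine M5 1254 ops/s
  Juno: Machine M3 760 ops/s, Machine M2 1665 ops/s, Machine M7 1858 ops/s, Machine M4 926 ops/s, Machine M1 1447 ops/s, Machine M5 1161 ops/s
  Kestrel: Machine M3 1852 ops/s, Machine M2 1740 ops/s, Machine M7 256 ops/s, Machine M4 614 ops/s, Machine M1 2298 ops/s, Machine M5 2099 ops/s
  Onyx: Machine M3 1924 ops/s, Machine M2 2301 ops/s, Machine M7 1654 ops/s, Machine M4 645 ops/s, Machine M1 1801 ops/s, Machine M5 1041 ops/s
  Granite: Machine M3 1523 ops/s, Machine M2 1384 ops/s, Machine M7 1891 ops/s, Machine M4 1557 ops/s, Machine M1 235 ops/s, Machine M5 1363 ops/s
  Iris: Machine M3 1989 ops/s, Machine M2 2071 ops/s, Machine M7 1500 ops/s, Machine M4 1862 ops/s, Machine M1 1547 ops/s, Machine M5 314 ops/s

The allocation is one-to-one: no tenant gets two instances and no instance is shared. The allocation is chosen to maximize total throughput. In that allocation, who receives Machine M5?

Optimal: Ember→Machine M4 (1889 ops/s), Juno→Machine M7 (1858 ops/s), Kestrel→Machine M1 (2298 ops/s), Onyx→Machine M2 (2301 ops/s), Granite→Machine M5 (1363 ops/s), Iris→Machine M3 (1989 ops/s) — total 1889+1858+2298+2301+1363+1989 = 11698 ops/s.
Max-entry greedy (repeatedly take the single best remaining cell) gives 11529 ops/s, worse by 169.
Swapping Iris↔Onyx (Iris→Machine M2 2071 ops/s, Onyx→Machine M3 1924 ops/s) loses 295.
Every other assignment is strictly worse.
Granite's own top instance is Machine M7 (1891 ops/s), but forcing Granite→Machine M7 and reassigning the rest optimally gives only 11616 ops/s — worse by 82.

Granite receives Machine M5.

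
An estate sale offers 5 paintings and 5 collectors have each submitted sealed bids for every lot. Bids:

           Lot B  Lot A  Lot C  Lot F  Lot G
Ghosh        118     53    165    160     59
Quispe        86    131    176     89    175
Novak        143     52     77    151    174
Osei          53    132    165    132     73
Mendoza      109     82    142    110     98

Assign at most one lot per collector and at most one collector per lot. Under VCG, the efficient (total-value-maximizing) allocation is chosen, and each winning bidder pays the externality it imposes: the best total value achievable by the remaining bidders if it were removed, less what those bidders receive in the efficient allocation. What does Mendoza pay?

Efficient allocation: Ghosh→Lot F ($160), Quispe→Lot G ($175), Novak→Lot B ($143), Osei→Lot A ($132), Mendoza→Lot C ($142); total welfare W = $752.
Mendoza receives Lot C at value $142, so the others get W − 142 = $610.
Without Mendoza: best allocation of the remaining 4 bidders over all 5 lots is Ghosh→Lot F ($160), Quispe→Lot G ($175), Novak→Lot B ($143), Osei→Lot C ($165), total $643.
VCG payment = (others' best without Mendoza) − (others' welfare with Mendoza) = 643 − 610 = $33.

Mendoza pays $33.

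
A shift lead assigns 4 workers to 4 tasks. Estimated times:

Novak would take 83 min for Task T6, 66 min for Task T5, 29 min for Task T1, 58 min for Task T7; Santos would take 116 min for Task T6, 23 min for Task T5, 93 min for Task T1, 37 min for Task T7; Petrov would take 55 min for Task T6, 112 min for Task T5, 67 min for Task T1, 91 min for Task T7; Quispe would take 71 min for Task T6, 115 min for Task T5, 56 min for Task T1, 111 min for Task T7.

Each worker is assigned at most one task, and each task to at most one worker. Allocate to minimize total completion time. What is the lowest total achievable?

Optimal: Novak→Task T7 (58 min), Santos→Task T5 (23 min), Petrov→Task T6 (55 min), Quispe→Task T1 (56 min) — total 58+23+55+56 = 192 min.

Min total: 192 min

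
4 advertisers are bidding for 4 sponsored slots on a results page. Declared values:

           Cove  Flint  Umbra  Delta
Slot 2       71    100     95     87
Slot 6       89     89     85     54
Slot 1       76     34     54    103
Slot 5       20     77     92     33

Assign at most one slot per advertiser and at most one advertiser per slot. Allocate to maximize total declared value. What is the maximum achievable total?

Treat this as an assignment problem: match each advertiser to one slot.
Optimal: Cove→Slot 6 ($89), Flint→Slot 2 ($100), Umbra→Slot 5 ($92), Delta→Slot 1 ($103) — total 89+100+92+103 = $384.
Next-best assignment: Cove→Slot 6, Flint→Slot 5, Umbra→Slot 2, Delta→Slot 1 = $364.
Checked against all permutations: $384 is optimal.

Maximum total: $384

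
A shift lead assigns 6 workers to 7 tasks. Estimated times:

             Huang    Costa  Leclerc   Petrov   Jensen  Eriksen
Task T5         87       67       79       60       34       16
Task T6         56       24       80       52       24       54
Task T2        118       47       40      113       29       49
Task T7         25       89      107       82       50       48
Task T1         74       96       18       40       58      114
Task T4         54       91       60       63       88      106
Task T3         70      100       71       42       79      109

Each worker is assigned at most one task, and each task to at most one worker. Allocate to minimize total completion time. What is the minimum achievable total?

Optimal: Huang→Task T7 (25 min), Costa→Task T6 (24 min), Leclerc→Task T1 (18 min), Petrov→Task T3 (42 min), Jensen→Task T2 (29 min), Eriksen→Task T5 (16 min) — total 25+24+18+42+29+16 = 154 min.
Column-greedy (each task in turn goes to its cheapest remaining worker) gives 175 min, worse by 21.
Next-best assignment: Huang→Task T7, Costa→Task T2, Leclerc→Task T1, Petrov→Task T3, Jensen→Task T6, Eriksen→Task T5 = 172 min.
Swapping Leclerc↔Jensen (Leclerc→Task T2 40 min, Jensen→Task T1 58 min) adds 51.

Minimum total: 154 min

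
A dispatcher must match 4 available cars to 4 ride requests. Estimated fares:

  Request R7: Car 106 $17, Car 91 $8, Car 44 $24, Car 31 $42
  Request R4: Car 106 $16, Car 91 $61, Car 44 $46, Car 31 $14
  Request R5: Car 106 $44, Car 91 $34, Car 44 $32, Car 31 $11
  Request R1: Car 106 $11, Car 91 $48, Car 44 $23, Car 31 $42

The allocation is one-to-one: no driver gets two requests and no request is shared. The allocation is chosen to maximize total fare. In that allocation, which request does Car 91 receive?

Car 91 receives Request R1.

This is a one-to-one assignment (maximum-weight bipartite matching).
Optimal: Car 106→Request R5 ($44), Car 91→Request R1 ($48), Car 44→Request R4 ($46), Car 31→Request R7 ($42) — total 44+48+46+42 = $180.
Column-greedy (each request in turn goes to its best remaining driver) gives $170, worse by 10.
Next-best assignment: Car 106→Request R5, Car 91→Request R4, Car 44→Request R7, Car 31→Request R1 = $171.
Swapping Car 44↔Car 91 (Car 44→Request R1 $23, Car 91→Request R4 $61) loses 10.
Car 91's own top request is Request R4 ($61), but forcing Car 91→Request R4 and reassigning the rest optimally gives only $171 — worse by 9.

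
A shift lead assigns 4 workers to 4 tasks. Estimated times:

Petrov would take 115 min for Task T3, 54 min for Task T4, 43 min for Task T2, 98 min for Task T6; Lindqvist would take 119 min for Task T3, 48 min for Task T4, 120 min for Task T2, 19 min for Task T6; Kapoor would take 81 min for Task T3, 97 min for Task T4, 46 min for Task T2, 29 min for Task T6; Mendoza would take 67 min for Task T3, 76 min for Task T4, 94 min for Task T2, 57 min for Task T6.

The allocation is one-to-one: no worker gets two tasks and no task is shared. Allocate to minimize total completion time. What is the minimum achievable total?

Optimal: Petrov→Task T4 (54 min), Lindqvist→Task T6 (19 min), Kapoor→Task T2 (46 min), Mendoza→Task T3 (67 min) — total 54+19+46+67 = 186 min.
Min-entry greedy (repeatedly take the single cheapest remaining cell) gives 226 min, worse by 40.
Next-best assignment: Petrov→Task T2, Lindqvist→Task T4, Kapoor→Task T6, Mendoza→Task T3 = 187 min.
Every other assignment is strictly worse.

Minimum total: 186 min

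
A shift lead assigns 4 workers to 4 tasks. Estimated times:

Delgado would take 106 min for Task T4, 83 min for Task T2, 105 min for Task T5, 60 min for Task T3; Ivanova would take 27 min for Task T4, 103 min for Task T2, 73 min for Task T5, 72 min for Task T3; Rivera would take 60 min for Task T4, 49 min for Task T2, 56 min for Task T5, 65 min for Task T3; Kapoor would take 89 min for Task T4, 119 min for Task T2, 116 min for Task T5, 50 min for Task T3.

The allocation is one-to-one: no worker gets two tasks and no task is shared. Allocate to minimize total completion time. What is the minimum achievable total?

This is the linear assignment problem.
Optimal: Delgado→Task T2 (83 min), Ivanova→Task T4 (27 min), Rivera→Task T5 (56 min), Kapoor→Task T3 (50 min) — total 83+27+56+50 = 216 min.
Min-entry greedy (repeatedly take the single cheapest remaining cell) gives 231 min, worse by 15.
Next-best assignment: Delgado→Task T5, Ivanova→Task T4, Rivera→Task T2, Kapoor→Task T3 = 231 min.
Swapping Rivera↔Kapoor (Rivera→Task T3 65 min, Kapoor→Task T5 116 min) adds 75.
Checked against all permutations: 216 min is optimal.

Min total: 216 min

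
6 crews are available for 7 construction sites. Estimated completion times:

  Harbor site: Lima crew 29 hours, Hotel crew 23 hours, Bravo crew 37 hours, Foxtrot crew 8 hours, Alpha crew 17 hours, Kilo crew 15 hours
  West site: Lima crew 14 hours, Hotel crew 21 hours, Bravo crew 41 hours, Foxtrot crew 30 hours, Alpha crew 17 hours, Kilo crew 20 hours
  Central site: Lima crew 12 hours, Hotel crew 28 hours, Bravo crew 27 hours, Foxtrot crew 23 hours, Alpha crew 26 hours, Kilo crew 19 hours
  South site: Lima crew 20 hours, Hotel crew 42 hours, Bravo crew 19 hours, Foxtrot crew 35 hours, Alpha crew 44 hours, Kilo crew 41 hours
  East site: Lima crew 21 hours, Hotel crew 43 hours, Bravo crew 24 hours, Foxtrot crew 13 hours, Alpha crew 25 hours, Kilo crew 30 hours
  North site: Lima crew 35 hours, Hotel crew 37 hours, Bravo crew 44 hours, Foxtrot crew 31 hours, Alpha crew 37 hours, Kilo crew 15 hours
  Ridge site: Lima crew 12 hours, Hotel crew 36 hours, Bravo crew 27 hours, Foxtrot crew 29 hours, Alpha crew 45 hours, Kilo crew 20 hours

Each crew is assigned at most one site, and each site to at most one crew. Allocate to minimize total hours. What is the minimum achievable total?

Min total: 97 hours

This is the linear assignment problem.
Optimal: Lima crew→Central site (12 hours), Hotel crew→West site (21 hours), Bravo crew→South site (19 hours), Foxtrot crew→East site (13 hours), Alpha crew→Harbor site (17 hours), Kilo crew→North site (15 hours) — total 12+21+19+13+17+15 = 97 hours.
Min-entry greedy (repeatedly take the single cheapest remaining cell) gives 107 hours, worse by 10.
Swapping Alpha crew↔Lima crew (Alpha crew→Central site 26 hours, Lima crew→Harbor site 29 hours) adds 26.
No other one-to-one assignment undercuts 97 hours.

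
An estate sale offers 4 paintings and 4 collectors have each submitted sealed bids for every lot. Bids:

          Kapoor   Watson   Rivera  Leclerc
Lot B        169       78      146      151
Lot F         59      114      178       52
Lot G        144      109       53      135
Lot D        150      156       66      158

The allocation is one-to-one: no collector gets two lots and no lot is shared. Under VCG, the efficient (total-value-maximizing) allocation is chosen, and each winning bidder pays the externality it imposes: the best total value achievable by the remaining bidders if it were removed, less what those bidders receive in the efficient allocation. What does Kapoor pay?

Kapoor pays $16.

Efficient allocation: Kapoor→Lot B ($169), Watson→Lot D ($156), Rivera→Lot F ($178), Leclerc→Lot G ($135); total welfare W = $638.
Kapoor receives Lot B at value $169, so the others get W − 169 = $469.
Without Kapoor: best allocation of the remaining 3 bidders over all 4 lots is Watson→Lot D ($156), Rivera→Lot F ($178), Leclerc→Lot B ($151), total $485.
VCG payment = (others' best without Kapoor) − (others' welfare with Kapoor) = 485 − 469 = $16.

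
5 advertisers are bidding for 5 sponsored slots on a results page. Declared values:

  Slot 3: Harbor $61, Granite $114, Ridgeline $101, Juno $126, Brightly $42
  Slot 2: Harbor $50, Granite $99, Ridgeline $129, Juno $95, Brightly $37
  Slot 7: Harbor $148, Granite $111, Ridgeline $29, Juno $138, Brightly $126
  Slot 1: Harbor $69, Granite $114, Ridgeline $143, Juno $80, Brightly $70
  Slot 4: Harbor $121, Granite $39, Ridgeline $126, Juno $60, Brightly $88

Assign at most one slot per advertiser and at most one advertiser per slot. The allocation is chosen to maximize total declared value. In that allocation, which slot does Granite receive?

This is the linear assignment problem.
Optimal: Harbor→Slot 4 ($121), Granite→Slot 1 ($114), Ridgeline→Slot 2 ($129), Juno→Slot 3 ($126), Brightly→Slot 7 ($126) — total 121+114+129+126+126 = $616.
Max-entry greedy (repeatedly take the single best remaining cell) gives $604, worse by 12.
Next-best assignment: Harbor→Slot 4, Granite→Slot 2, Ridgeline→Slot 1, Juno→Slot 3, Brightly→Slot 7 = $615.
Granite's own top slot is Slot 3 ($114), but forcing Granite→Slot 3 and reassigning the rest optimally gives only $599 — worse by 17.

Granite receives Slot 1.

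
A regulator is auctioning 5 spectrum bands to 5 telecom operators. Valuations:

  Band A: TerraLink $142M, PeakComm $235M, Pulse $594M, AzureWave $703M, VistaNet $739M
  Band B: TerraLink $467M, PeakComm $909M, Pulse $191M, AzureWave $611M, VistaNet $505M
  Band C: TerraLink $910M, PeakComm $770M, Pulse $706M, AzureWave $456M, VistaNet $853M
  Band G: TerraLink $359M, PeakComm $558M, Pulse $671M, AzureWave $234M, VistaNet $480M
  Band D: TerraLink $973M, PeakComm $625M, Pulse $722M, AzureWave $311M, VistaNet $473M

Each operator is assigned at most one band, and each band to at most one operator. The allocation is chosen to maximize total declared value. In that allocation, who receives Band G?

Pulse receives Band G.

Optimal: TerraLink→Band D ($973M), PeakComm→Band B ($909M), Pulse→Band G ($671M), AzureWave→Band A ($703M), VistaNet→Band C ($853M) — total 973+909+671+703+853 = $4109M.
Column-greedy (each band in turn goes to its best remaining operator) gives $3540M, worse by 569.
Next-best assignment: TerraLink→Band D, PeakComm→Band B, Pulse→Band C, AzureWave→Band A, VistaNet→Band G = $3771M.
No other one-to-one assignment exceeds $4109M.
Pulse's own top band is Band D ($722M), but forcing Pulse→Band D and reassigning the rest optimally gives only $3724M — worse by 385.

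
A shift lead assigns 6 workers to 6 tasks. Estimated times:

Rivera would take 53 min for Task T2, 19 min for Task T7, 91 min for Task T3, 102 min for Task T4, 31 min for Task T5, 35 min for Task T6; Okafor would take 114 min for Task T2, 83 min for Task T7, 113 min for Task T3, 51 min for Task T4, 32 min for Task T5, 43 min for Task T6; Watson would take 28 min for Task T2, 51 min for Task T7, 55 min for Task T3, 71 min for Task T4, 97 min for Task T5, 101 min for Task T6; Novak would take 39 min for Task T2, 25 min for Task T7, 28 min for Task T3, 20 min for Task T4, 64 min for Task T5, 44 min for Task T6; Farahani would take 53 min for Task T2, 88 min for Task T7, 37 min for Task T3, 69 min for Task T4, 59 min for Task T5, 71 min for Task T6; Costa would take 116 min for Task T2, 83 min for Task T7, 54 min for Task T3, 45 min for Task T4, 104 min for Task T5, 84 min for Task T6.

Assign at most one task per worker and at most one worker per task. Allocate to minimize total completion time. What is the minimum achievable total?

Minimum total: 202 min

This is the linear assignment problem.
Optimal: Rivera→Task T6 (35 min), Okafor→Task T5 (32 min), Watson→Task T2 (28 min), Novak→Task T7 (25 min), Farahani→Task T3 (37 min), Costa→Task T4 (45 min) — total 35+32+28+25+37+45 = 202 min.
Column-greedy (each task in turn goes to its cheapest remaining worker) gives 223 min, worse by 21.
Swapping Watson↔Okafor (Watson→Task T5 97 min, Okafor→Task T2 114 min) adds 151.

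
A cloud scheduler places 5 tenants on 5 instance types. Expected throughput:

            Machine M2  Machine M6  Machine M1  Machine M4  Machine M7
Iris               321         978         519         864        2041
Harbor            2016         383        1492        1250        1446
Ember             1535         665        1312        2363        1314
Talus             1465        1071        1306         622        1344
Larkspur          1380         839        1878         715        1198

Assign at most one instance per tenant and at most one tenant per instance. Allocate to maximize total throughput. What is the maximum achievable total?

Maximum total: 9369 ops/s

Treat this as an assignment problem: match each tenant to one instance.
Optimal: Iris→Machine M7 (2041 ops/s), Harbor→Machine M2 (2016 ops/s), Ember→Machine M4 (2363 ops/s), Talus→Machine M6 (1071 ops/s), Larkspur→Machine M1 (1878 ops/s) — total 2041+2016+2363+1071+1878 = 9369 ops/s.
Swapping Iris↔Harbor (Iris→Machine M2 321 ops/s, Harbor→Machine M7 1446 ops/s) loses 2290.
Checked against all permutations: 9369 ops/s is optimal.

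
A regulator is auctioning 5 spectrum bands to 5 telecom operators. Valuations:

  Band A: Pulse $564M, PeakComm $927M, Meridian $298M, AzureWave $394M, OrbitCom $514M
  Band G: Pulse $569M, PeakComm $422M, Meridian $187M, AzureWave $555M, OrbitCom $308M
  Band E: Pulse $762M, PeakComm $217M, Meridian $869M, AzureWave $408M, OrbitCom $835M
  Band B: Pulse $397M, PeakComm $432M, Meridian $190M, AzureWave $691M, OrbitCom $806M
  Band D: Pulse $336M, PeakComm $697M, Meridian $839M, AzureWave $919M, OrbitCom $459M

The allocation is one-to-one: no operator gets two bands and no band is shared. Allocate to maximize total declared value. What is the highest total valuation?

Maximum total: $4090M

Optimal: Pulse→Band G ($569M), PeakComm→Band A ($927M), Meridian→Band E ($869M), AzureWave→Band D ($919M), OrbitCom→Band B ($806M) — total 569+927+869+919+806 = $4090M.
Row-greedy (each operator in turn takes its best remaining band) gives $3527M, worse by 563.
Next-best assignment: Pulse→Band E, PeakComm→Band A, Meridian→Band D, AzureWave→Band G, OrbitCom→Band B = $3889M.
Checked against all permutations: $4090M is optimal.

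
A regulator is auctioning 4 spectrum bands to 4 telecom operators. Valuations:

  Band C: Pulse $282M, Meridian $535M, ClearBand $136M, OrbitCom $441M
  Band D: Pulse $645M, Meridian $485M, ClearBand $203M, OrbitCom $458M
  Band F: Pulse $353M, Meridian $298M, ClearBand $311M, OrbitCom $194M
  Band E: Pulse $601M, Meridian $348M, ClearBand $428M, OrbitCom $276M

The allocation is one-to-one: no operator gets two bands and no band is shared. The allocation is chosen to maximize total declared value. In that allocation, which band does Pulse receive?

Pulse receives Band E.

Optimal: Pulse→Band E ($601M), Meridian→Band C ($535M), ClearBand→Band F ($311M), OrbitCom→Band D ($458M) — total 601+535+311+458 = $1905M.
Row-greedy (each operator in turn takes its best remaining band) gives $1802M, worse by 103.
Next-best assignment: Pulse→Band E, Meridian→Band D, ClearBand→Band F, OrbitCom→Band C = $1838M.
Swapping Pulse↔ClearBand (Pulse→Band F $353M, ClearBand→Band E $428M) loses 131.
Pulse's own top band is Band D ($645M), but forcing Pulse→Band D and reassigning the rest optimally gives only $1812M — worse by 93.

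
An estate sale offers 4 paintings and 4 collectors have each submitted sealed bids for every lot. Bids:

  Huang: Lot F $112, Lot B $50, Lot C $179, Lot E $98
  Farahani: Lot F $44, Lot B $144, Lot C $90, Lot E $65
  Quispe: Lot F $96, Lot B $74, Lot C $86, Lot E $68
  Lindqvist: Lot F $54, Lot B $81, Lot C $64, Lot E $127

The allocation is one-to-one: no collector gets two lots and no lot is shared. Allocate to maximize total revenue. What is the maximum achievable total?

Max total: $546

This is a one-to-one assignment (maximum-weight bipartite matching).
Optimal: Huang→Lot C ($179), Farahani→Lot B ($144), Quispe→Lot F ($96), Lindqvist→Lot E ($127) — total 179+144+96+127 = $546.
Column-greedy (each lot in turn goes to its best remaining collector) gives $469, worse by 77.
Next-best assignment: Huang→Lot F, Farahani→Lot B, Quispe→Lot C, Lindqvist→Lot E = $469.
Checked against all permutations: $546 is optimal.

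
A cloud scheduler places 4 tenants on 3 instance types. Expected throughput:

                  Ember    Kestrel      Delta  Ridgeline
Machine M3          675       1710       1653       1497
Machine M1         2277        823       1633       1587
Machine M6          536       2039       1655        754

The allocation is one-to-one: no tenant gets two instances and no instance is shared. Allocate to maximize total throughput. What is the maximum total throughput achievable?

Optimal: Delta→Machine M3 (1653 ops/s), Ember→Machine M1 (2277 ops/s), Kestrel→Machine M6 (2039 ops/s) — total 1653+2277+2039 = 5969 ops/s.
Column-greedy (each instance in turn goes to its best remaining tenant) gives 5642 ops/s, worse by 327.
Next-best assignment: Ridgeline→Machine M3, Ember→Machine M1, Kestrel→Machine M6 = 5813 ops/s.

Max total: 5969 ops/s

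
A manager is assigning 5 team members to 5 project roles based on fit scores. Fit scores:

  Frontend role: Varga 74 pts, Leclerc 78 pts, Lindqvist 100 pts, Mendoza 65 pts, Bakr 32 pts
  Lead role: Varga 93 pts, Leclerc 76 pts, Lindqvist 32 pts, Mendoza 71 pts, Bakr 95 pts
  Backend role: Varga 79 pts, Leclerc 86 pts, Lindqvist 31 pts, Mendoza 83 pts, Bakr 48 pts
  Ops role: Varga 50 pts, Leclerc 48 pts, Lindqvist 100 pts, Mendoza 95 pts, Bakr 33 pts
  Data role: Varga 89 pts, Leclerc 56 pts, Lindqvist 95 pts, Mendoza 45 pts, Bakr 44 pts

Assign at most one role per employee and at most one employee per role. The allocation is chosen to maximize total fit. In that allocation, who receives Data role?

Optimal: Varga→Data role (89 pts), Leclerc→Backend role (86 pts), Lindqvist→Frontend role (100 pts), Mendoza→Ops role (95 pts), Bakr→Lead role (95 pts) — total 89+86+100+95+95 = 465 pts.
Row-greedy (each employee in turn takes its best remaining role) gives 418 pts, worse by 47.
Next-best assignment: Varga→Frontend role, Leclerc→Backend role, Lindqvist→Data role, Mendoza→Ops role, Bakr→Lead role = 445 pts.
Varga's own top role is Lead role (93 pts), but forcing Varga→Lead role and reassigning the rest optimally gives only 418 pts — worse by 47.

Varga receives Data role.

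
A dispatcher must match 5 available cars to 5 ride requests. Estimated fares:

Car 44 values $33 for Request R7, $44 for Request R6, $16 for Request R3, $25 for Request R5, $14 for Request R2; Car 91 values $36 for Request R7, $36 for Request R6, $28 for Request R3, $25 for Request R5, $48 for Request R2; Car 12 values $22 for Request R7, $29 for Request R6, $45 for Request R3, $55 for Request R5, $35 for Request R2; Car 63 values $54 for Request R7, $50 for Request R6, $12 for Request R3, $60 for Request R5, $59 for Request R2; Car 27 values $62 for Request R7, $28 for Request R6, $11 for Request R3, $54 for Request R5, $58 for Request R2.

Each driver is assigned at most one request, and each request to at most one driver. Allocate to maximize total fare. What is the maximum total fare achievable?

Treat this as an assignment problem: match each driver to one request.
Optimal: Car 44→Request R6 ($44), Car 91→Request R2 ($48), Car 12→Request R3 ($45), Car 63→Request R5 ($60), Car 27→Request R7 ($62) — total 44+48+45+60+62 = $259.
Row-greedy (each driver in turn takes its best remaining request) gives $212, worse by 47.

Maximum total: $259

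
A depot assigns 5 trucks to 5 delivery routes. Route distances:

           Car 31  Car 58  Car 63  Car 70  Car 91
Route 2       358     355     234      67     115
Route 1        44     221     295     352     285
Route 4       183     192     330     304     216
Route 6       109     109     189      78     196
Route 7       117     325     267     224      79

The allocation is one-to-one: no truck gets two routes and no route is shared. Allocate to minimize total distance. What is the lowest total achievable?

Optimal: Car 31→Route 1 (44 km), Car 58→Route 4 (192 km), Car 63→Route 6 (189 km), Car 70→Route 2 (67 km), Car 91→Route 7 (79 km) — total 44+192+189+67+79 = 571 km.
Row-greedy (each truck in turn takes its cheapest remaining route) gives 827 km, worse by 256.
Next-best assignment: Car 31→Route 1, Car 58→Route 4, Car 63→Route 2, Car 70→Route 6, Car 91→Route 7 = 627 km.
Swapping Car 91↔Car 31 (Car 91→Route 1 285 km, Car 31→Route 7 117 km) adds 279.

Minimum total: 571 km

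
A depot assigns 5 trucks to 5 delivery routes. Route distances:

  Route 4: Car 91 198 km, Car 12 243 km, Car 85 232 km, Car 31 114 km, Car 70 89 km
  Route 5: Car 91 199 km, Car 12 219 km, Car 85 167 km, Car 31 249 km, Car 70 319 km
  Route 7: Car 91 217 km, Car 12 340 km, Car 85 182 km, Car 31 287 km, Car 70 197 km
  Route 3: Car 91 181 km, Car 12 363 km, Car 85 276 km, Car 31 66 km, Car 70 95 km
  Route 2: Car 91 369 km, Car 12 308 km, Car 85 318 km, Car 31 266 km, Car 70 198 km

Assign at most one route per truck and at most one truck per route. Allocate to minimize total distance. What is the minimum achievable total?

Minimum total: 844 km

Optimal: Car 91→Route 5 (199 km), Car 12→Route 2 (308 km), Car 85→Route 7 (182 km), Car 31→Route 3 (66 km), Car 70→Route 4 (89 km) — total 199+308+182+66+89 = 844 km.
Row-greedy (each truck in turn takes its cheapest remaining route) gives 894 km, worse by 50.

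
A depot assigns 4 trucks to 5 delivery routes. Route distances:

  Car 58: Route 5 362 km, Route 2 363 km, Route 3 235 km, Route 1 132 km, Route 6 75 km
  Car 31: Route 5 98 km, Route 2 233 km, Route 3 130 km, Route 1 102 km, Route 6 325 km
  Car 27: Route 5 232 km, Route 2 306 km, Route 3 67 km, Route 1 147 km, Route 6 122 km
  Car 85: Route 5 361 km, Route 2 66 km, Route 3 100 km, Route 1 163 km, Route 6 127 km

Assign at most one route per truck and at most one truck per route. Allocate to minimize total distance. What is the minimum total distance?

Min total: 306 km

Optimal: Car 58→Route 6 (75 km), Car 31→Route 5 (98 km), Car 27→Route 3 (67 km), Car 85→Route 2 (66 km) — total 75+98+67+66 = 306 km.
Column-greedy (each route in turn goes to its cheapest remaining truck) gives 363 km, worse by 57.
No other one-to-one assignment undercuts 306 km.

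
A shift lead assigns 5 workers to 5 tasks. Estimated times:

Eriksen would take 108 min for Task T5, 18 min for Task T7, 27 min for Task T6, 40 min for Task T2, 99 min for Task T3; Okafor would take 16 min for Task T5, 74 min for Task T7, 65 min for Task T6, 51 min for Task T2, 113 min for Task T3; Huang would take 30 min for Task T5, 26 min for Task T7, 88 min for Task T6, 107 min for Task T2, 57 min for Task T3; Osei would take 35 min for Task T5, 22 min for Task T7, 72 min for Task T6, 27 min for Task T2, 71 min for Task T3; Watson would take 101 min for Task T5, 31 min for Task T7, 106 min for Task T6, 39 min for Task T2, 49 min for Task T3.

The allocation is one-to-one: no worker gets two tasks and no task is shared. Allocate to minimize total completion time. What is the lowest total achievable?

This is the linear assignment problem.
Optimal: Eriksen→Task T6 (27 min), Okafor→Task T5 (16 min), Huang→Task T7 (26 min), Osei→Task T2 (27 min), Watson→Task T3 (49 min) — total 27+16+26+27+49 = 145 min.
Column-greedy (each task in turn goes to its cheapest remaining worker) gives 202 min, worse by 57.
Next-best assignment: Eriksen→Task T6, Okafor→Task T5, Huang→Task T3, Osei→Task T2, Watson→Task T7 = 158 min.
Swapping Okafor↔Eriksen (Okafor→Task T6 65 min, Eriksen→Task T5 108 min) adds 130.
Every other assignment is strictly worse.

Min total: 145 min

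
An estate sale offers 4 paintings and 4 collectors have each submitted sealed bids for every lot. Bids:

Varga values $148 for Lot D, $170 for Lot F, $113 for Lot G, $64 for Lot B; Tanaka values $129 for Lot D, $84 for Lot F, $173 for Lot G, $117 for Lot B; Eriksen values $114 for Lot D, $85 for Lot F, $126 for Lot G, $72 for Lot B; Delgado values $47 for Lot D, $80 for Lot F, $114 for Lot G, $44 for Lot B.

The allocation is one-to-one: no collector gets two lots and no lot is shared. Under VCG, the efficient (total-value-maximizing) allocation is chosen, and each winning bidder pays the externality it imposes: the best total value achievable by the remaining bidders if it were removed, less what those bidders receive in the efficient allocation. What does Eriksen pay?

Efficient allocation: Varga→Lot F ($170), Tanaka→Lot B ($117), Eriksen→Lot D ($114), Delgado→Lot G ($114); total welfare W = $515.
Eriksen receives Lot D at value $114, so the others get W − 114 = $401.
Without Eriksen: best allocation of the remaining 3 bidders over all 4 lots is Varga→Lot F ($170), Tanaka→Lot D ($129), Delgado→Lot G ($114), total $413.
VCG payment = (others' best without Eriksen) − (others' welfare with Eriksen) = 413 − 401 = $12.

Eriksen pays $12.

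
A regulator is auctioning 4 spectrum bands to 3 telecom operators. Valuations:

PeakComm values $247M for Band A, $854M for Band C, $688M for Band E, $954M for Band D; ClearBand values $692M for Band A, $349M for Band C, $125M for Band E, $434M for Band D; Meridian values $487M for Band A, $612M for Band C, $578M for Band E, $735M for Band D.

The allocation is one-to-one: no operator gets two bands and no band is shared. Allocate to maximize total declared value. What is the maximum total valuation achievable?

Optimal: PeakComm→Band C ($854M), ClearBand→Band A ($692M), Meridian→Band D ($735M) — total 854+692+735 = $2281M.
Row-greedy (each operator in turn takes its best remaining band) gives $2258M, worse by 23.
Checked against all permutations: $2281M is optimal.

Maximum total: $2281M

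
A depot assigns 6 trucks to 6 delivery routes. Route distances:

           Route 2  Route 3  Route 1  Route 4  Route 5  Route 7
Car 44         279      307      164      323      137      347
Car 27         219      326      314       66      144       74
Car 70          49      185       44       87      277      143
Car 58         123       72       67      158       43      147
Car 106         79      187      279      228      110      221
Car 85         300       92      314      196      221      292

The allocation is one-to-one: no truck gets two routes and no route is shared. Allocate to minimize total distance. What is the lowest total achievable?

Min total: 536 km

Treat this as an assignment problem: match each truck to one route.
Optimal: Car 44→Route 5 (137 km), Car 27→Route 7 (74 km), Car 70→Route 4 (87 km), Car 58→Route 1 (67 km), Car 106→Route 2 (79 km), Car 85→Route 3 (92 km) — total 137+74+87+67+79+92 = 536 km.
Min-entry greedy (repeatedly take the single cheapest remaining cell) gives 671 km, worse by 135.
Next-best assignment: Car 44→Route 1, Car 27→Route 7, Car 70→Route 4, Car 58→Route 5, Car 106→Route 2, Car 85→Route 3 = 539 km.
Swapping Car 106↔Car 58 (Car 106→Route 1 279 km, Car 58→Route 2 123 km) adds 256.
Every other assignment is strictly worse.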